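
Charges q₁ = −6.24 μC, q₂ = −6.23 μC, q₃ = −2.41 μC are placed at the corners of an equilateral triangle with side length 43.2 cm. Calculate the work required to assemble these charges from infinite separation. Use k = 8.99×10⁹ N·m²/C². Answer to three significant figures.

1.43 J

The work to assemble the configuration equals its total potential energy, U = Σ kqᵢqⱼ/rᵢⱼ over all pairs.
All three pair separations equal the side length, 0.432 m.
U = (0.809) + (0.313) + (0.312) = 1.43 J.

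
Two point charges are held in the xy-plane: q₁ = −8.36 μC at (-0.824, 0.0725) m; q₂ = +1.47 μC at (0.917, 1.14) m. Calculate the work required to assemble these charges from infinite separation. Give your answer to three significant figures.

-0.0541 J

The assembly work is the sum of pairwise potential energies, U = Σ_{i<j} kqᵢqⱼ/rᵢⱼ.
Pair separations: r₁₂ = 2.04 m.
U = (-0.0541) = -0.0541 J.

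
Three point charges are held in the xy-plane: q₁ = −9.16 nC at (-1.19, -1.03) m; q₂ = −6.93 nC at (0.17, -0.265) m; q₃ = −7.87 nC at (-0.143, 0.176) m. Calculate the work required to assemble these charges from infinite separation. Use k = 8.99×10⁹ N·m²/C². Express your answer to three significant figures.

1.68×10⁻⁶ J

The assembly work is the sum of pairwise potential energies, U = Σ_{i<j} kqᵢqⱼ/rᵢⱼ.
Pair separations: r₁₂ = 1.56 m, r₁₃ = 1.60 m, r₂₃ = 0.541 m.
U = (3.66×10⁻⁷) + (4.06×10⁻⁷) + (9.07×10⁻⁷) = 1.68×10⁻⁶ J.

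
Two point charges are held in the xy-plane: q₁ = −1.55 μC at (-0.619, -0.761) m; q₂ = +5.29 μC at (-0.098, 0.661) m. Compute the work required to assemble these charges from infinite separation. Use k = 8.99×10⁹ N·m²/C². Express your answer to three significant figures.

-0.0487 J

The work to assemble the configuration equals its total potential energy, U = Σ kqᵢqⱼ/rᵢⱼ over all pairs.
Pair separations: r₁₂ = 1.51 m.
U = (-0.0487) = -0.0487 J.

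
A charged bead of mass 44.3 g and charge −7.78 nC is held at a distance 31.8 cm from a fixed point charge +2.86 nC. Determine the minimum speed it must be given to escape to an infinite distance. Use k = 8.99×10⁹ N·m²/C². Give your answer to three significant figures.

To just escape, total mechanical energy must reach zero at infinity: ½mv²_min + U = 0, so ½mv²_min = −U = |kQq|/r.
|U| = |kQq|/r = (8.99×10⁹ N·m²/C²)(2.86×10⁻⁹)(7.78×10⁻⁹)/(0.318) = 6.29×10⁻⁷ J.
v_min = √(2|U|/m) = √(2·6.29×10⁻⁷/0.0443) = 5.33×10⁻³ m/s.

5.33×10⁻³ m/s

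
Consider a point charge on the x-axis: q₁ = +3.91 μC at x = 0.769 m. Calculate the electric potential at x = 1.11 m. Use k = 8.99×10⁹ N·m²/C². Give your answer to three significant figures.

1.03×10⁵ V

Electric potential is a scalar, so the contributions from each charge add algebraically: V = Σ kqᵢ/rᵢ.
V = k[(3.91×10⁻⁶)/(0.341)] = 1.03×10⁵ V.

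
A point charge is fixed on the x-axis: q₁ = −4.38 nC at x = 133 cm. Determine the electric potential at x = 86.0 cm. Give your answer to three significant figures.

The total potential is the scalar sum of each charge's contribution, V = Σ kqᵢ/rᵢ.
V = k[(-4.38×10⁻⁹)/(0.470)] = -83.8 V.

-83.8 V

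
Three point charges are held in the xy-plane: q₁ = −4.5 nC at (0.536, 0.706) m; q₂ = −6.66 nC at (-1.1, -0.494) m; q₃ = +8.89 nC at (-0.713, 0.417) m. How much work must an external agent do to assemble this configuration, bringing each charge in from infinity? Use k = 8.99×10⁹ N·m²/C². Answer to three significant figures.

The work to assemble the configuration equals its total potential energy, U = Σ kqᵢqⱼ/rᵢⱼ over all pairs.
Pair separations: r₁₂ = 2.03 m, r₁₃ = 1.28 m, r₂₃ = 0.990 m.
U = (1.33×10⁻⁷) + (-2.81×10⁻⁷) + (-5.38×10⁻⁷) = -6.86×10⁻⁷ J.

-6.86×10⁻⁷ J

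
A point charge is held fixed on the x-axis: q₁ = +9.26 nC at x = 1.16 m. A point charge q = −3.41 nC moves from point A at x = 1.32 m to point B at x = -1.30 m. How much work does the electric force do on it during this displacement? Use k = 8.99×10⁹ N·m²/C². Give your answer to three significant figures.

The work done by the electric force is W_field = −ΔU = −q(V_B − V_A) = q(V_A − V_B).
At A: distance to the source charge is 0.160 m; V_A = kq₁/r = 520 V.
At B: distance to the source charge is 2.46 m; V_B = kq₁/r = 33.8 V.
ΔV = V_B − V_A = -486 V.
W_field = −qΔV = −(-3.41×10⁻⁹ C)(-486 V) = -1.66×10⁻⁶ J.

-1.66×10⁻⁶ J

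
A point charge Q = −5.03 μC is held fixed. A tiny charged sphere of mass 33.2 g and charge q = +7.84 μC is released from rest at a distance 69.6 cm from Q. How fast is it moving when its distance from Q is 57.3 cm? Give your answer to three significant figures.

Only the electrostatic force acts, so mechanical energy is conserved: ½mv² = U₁ − U₂ = kQq(1/r₁ − 1/r₂).
U₁ − U₂ = (8.99×10⁹ N·m²/C²)(-5.03×10⁻⁶ C)(7.84×10⁻⁶ C)(1/0.696 − 1/0.573) = 0.109 J.
v = √(2·0.109/0.0332) = 2.57 m/s.

2.57 m/s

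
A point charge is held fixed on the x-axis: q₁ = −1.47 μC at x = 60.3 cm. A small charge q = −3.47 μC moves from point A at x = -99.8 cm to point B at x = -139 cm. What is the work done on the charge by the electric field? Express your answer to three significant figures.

The work done by the electric force is W_field = −ΔU = −q(V_B − V_A) = q(V_A − V_B).
At A: distance to the source charge is 1.60 m; V_A = kq₁/r = -8250 V.
At B: distance to the source charge is 1.99 m; V_B = kq₁/r = -6630 V.
ΔV = V_B − V_A = 1620 V.
W_field = −qΔV = −(-3.47×10⁻⁶ C)(1620 V) = 5.63×10⁻³ J.

5.63×10⁻³ J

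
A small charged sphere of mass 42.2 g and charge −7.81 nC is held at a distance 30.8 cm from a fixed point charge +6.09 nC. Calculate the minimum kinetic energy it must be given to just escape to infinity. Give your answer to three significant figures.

1.39×10⁻⁶ J

To just escape, total mechanical energy must reach zero at infinity: ½mv²_min + U = 0, so ½mv²_min = −U = |kQq|/r.
|U| = |kQq|/r = (8.99×10⁹ N·m²/C²)(6.09×10⁻⁹)(7.81×10⁻⁹)/(0.308) = 1.39×10⁻⁶ J.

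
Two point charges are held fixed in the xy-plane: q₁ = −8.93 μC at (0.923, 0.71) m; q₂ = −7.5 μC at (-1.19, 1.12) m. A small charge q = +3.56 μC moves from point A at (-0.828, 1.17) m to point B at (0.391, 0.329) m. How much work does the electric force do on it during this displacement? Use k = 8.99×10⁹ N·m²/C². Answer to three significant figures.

The work done by the electric force is W_field = −ΔU = −q(V_B − V_A) = q(V_A − V_B).
At A: distances to the source charges are 1.81 m, 0.365 m; V_A = Σ kqᵢ/rᵢ = -2.29×10⁵ V.
At B: distances to the source charges are 0.654 m, 1.77 m; V_B = Σ kqᵢ/rᵢ = -1.61×10⁵ V.
ΔV = V_B − V_A = 6.80×10⁴ V.
W_field = −qΔV = −(3.56×10⁻⁶ C)(6.80×10⁴ V) = -0.242 J.

-0.242 J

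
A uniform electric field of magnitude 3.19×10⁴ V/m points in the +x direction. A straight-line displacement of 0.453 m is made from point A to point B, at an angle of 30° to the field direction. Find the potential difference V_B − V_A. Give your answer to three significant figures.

Only the component of displacement along E changes the potential: ΔV = −E·d·cosθ.
ΔV = −(3.19×10⁴ V/m)(0.453 m)cos30° = -1.25×10⁴ V.

-1.25×10⁴ V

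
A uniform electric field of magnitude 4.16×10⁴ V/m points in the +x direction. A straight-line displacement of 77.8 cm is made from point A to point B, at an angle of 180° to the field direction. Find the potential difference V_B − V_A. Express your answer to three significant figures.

Only the component of displacement along E changes the potential: ΔV = −E·d·cosθ.
ΔV = −(4.16×10⁴ V/m)(0.778 m)cos180° = 3.24×10⁴ V.

3.24×10⁴ V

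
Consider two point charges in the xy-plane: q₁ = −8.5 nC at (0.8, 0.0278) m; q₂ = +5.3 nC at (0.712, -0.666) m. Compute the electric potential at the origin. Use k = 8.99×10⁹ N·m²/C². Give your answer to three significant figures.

-46.6 V

Electric potential is a scalar, so the contributions from each charge add algebraically: V = Σ kqᵢ/rᵢ.
Distances from the field point to each charge: r₁ = 0.800 m, r₂ = 0.975 m.
V = k[(-8.50×10⁻⁹)/(0.800) + (5.30×10⁻⁹)/(0.975)] = -46.6 V.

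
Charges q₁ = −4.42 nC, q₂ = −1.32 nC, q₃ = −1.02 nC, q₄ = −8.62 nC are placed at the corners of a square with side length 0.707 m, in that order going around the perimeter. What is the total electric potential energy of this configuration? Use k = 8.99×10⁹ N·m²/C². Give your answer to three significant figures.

8.30×10⁻⁷ J

The assembly work is the sum of pairwise potential energies, U = Σ_{i<j} kqᵢqⱼ/rᵢⱼ.
The four side pairs have separation 0.707 m and the two diagonal pairs 1.00 m.
Summing all 6 pair terms gives U = 8.30×10⁻⁷ J.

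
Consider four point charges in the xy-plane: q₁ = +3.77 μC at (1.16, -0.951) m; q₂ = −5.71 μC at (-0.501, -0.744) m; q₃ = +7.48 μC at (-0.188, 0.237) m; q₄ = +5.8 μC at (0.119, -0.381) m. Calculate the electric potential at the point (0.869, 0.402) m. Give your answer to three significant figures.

1.07×10⁵ V

Electric potential is a scalar, so the contributions from each charge add algebraically: V = Σ kqᵢ/rᵢ.
Distances from the field point to each charge: r₁ = 1.38 m, r₂ = 1.79 m, r₃ = 1.07 m, r₄ = 1.08 m.
V = k[(3.77×10⁻⁶)/(1.38) + (-5.71×10⁻⁶)/(1.79) + (7.48×10⁻⁶)/(1.07) + (5.80×10⁻⁶)/(1.08)] = 1.07×10⁵ V.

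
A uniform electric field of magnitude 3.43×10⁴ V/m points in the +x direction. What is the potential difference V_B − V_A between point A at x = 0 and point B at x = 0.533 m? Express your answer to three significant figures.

In a uniform field, potential decreases in the direction of E: V_B − V_A = −E·Δx.
V_B − V_A = −(3.43×10⁴ V/m)(0.533 m) = -1.83×10⁴ V.

-1.83×10⁴ V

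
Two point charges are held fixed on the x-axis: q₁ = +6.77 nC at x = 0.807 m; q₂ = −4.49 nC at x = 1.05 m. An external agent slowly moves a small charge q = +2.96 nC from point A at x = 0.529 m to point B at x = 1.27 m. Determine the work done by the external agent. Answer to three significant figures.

-5.73×10⁻⁷ J

For quasistatic motion the external work equals the change in potential energy: W_ext = qΔV = q(V_B − V_A).
At A: distances to the source charges are 0.278 m, 0.521 m; V_A = Σ kqᵢ/rᵢ = 141 V.
At B: distances to the source charges are 0.463 m, 0.220 m; V_B = Σ kqᵢ/rᵢ = -52.0 V.
ΔV = V_B − V_A = -193 V.
W_ext = qΔV = (2.96×10⁻⁹ C)(-193 V) = -5.73×10⁻⁷ J.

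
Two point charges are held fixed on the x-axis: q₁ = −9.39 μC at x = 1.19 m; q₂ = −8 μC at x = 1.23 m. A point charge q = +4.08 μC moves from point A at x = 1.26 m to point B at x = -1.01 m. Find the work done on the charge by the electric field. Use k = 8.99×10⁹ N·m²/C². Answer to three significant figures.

-14.4 J

The work done by the electric force is W_field = −ΔU = −q(V_B − V_A) = q(V_A − V_B).
At A: distances to the source charges are 0.0700 m, 0.0300 m; V_A = Σ kqᵢ/rᵢ = -3.60×10⁶ V.
At B: distances to the source charges are 2.20 m, 2.24 m; V_B = Σ kqᵢ/rᵢ = -7.05×10⁴ V.
ΔV = V_B − V_A = 3.53×10⁶ V.
W_field = −qΔV = −(4.08×10⁻⁶ C)(3.53×10⁶ V) = -14.4 J.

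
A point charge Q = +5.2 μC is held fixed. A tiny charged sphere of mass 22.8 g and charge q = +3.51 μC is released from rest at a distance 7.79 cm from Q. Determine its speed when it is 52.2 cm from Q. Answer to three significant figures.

12.5 m/s

Only the electrostatic force acts, so mechanical energy is conserved: ½mv² = U₁ − U₂ = kQq(1/r₁ − 1/r₂).
U₁ − U₂ = (8.99×10⁹ N·m²/C²)(5.20×10⁻⁶ C)(3.51×10⁻⁶ C)(1/0.0779 − 1/0.522) = 1.79 J.
v = √(2·1.79/0.0228) = 12.5 m/s.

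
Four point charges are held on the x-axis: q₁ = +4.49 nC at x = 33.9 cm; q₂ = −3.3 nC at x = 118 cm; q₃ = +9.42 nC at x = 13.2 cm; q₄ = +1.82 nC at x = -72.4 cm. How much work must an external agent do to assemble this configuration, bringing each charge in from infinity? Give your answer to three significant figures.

The assembly work is the sum of pairwise potential energies, U = Σ_{i<j} kqᵢqⱼ/rᵢⱼ.
Pair separations: r₁₂ = 0.841 m, r₁₃ = 0.207 m, r₁₄ = 1.06 m, r₂₃ = 1.05 m, r₂₄ = 1.90 m, r₃₄ = 0.856 m.
Summing all 6 pair terms gives U = 1.63×10⁻⁶ J.

1.63×10⁻⁶ J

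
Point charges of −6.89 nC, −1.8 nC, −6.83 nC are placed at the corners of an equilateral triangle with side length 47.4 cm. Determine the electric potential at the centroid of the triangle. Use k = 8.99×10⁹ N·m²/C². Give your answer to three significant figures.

-510 V

The total potential is the scalar sum of each charge's contribution, V = Σ kqᵢ/rᵢ.
The distance from each vertex to the centroid is a/√3 = 0.274 m.
V = k[(-6.89×10⁻⁹)/(0.274) + (-1.80×10⁻⁹)/(0.274) + (-6.83×10⁻⁹)/(0.274)] = -510 V.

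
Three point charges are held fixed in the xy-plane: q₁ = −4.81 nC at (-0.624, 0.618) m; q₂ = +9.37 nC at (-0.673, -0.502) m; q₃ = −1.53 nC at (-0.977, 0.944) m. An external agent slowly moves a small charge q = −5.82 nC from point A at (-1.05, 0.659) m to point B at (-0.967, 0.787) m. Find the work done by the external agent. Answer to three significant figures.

For quasistatic motion the external work equals the change in potential energy: W_ext = qΔV = q(V_B − V_A).
At A: distances to the source charges are 0.428 m, 1.22 m, 0.294 m; V_A = Σ kqᵢ/rᵢ = -78.8 V.
At B: distances to the source charges are 0.382 m, 1.32 m, 0.157 m; V_B = Σ kqᵢ/rᵢ = -137 V.
ΔV = V_B − V_A = -58.0 V.
W_ext = qΔV = (-5.82×10⁻⁹ C)(-58.0 V) = 3.38×10⁻⁷ J.

3.38×10⁻⁷ J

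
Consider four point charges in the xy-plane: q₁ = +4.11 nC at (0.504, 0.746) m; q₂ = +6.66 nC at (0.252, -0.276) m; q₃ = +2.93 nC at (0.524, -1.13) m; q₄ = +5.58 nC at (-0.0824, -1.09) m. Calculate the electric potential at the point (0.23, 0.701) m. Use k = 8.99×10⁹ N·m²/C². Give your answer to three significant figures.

The total potential is the scalar sum of each charge's contribution, V = Σ kqᵢ/rᵢ.
Distances from the field point to each charge: r₁ = 0.278 m, r₂ = 0.977 m, r₃ = 1.85 m, r₄ = 1.82 m.
V = k[(4.11×10⁻⁹)/(0.278) + (6.66×10⁻⁹)/(0.977) + (2.93×10⁻⁹)/(1.85) + (5.58×10⁻⁹)/(1.82)] = 236 V.

236 V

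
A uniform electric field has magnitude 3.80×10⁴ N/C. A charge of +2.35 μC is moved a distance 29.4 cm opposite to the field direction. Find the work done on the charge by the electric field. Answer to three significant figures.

The potential change for a displacement 29.4 cm opposite to the field direction is ΔV = +Ed = 1.12×10⁴ V.
W_field = −qΔV = -0.0263 J.

-0.0263 J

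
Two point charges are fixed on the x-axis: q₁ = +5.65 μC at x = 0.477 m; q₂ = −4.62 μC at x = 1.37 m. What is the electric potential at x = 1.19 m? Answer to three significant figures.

-1.60×10⁵ V

The total potential is the scalar sum of each charge's contribution, V = Σ kqᵢ/rᵢ.
Distances from the field point to each charge: r₁ = 0.713 m, r₂ = 0.180 m.
V = k[(5.65×10⁻⁶)/(0.713) + (-4.62×10⁻⁶)/(0.180)] = -1.60×10⁵ V.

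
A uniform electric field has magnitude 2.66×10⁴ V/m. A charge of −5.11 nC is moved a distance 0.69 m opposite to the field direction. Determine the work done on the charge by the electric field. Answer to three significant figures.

The potential change for a displacement 0.69 m opposite to the field direction is ΔV = +Ed = 1.84×10⁴ V.
W_field = −qΔV = 9.38×10⁻⁵ J.

9.38×10⁻⁵ J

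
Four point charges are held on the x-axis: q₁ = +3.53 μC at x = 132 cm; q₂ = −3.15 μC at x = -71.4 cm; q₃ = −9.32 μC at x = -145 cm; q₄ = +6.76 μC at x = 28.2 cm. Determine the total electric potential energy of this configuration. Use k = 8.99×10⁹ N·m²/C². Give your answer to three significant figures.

The work to assemble the configuration equals its total potential energy, U = Σ kqᵢqⱼ/rᵢⱼ over all pairs.
Pair separations: r₁₂ = 2.03 m, r₁₃ = 2.77 m, r₁₄ = 1.04 m, r₂₃ = 0.736 m, r₂₄ = 0.996 m, r₃₄ = 1.73 m.
Summing all 6 pair terms gives U = -0.110 J.

-0.110 J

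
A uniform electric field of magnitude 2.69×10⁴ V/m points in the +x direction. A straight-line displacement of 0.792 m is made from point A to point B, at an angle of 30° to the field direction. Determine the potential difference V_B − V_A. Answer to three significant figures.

Only the component of displacement along E changes the potential: ΔV = −E·d·cosθ.
ΔV = −(2.69×10⁴ V/m)(0.792 m)cos30° = -1.85×10⁴ V.

-1.85×10⁴ V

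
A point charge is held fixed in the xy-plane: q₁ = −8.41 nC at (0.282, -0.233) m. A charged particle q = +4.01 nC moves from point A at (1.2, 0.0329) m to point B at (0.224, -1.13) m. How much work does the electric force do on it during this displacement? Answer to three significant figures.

2.01×10⁻⁸ J

The work done by the electric force is W_field = −ΔU = −q(V_B − V_A) = q(V_A − V_B).
At A: distance to the source charge is 0.956 m; V_A = kq₁/r = -79.1 V.
At B: distance to the source charge is 0.899 m; V_B = kq₁/r = -84.1 V.
ΔV = V_B − V_A = -5.00 V.
W_field = −qΔV = −(4.01×10⁻⁹ C)(-5.00 V) = 2.01×10⁻⁸ J.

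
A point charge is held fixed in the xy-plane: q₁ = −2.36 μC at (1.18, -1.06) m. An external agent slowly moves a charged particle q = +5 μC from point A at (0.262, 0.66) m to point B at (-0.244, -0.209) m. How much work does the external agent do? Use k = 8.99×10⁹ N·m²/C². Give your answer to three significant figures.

-9.54×10⁻³ J

For quasistatic motion the external work equals the change in potential energy: W_ext = qΔV = q(V_B − V_A).
At A: distance to the source charge is 1.95 m; V_A = kq₁/r = -1.09×10⁴ V.
At B: distance to the source charge is 1.66 m; V_B = kq₁/r = -1.28×10⁴ V.
ΔV = V_B − V_A = -1910 V.
W_ext = qΔV = (5.00×10⁻⁶ C)(-1910 V) = -9.54×10⁻³ J.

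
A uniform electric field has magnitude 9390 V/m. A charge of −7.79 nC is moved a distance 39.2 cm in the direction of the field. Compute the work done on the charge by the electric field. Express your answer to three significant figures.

The potential change for a displacement 39.2 cm in the direction of the field is ΔV = −Ed = -3680 V.
W_field = −qΔV = -2.87×10⁻⁵ J.

-2.87×10⁻⁵ J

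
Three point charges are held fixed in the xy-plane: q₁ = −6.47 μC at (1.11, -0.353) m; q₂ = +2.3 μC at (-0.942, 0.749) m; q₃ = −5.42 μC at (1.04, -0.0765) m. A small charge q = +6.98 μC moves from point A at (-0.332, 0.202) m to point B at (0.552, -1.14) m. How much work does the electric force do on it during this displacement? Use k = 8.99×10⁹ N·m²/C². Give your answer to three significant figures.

The work done by the electric force is W_field = −ΔU = −q(V_B − V_A) = q(V_A − V_B).
At A: distances to the source charges are 1.55 m, 0.819 m, 1.40 m; V_A = Σ kqᵢ/rᵢ = -4.72×10⁴ V.
At B: distances to the source charges are 0.965 m, 2.41 m, 1.17 m; V_B = Σ kqᵢ/rᵢ = -9.33×10⁴ V.
ΔV = V_B − V_A = -4.61×10⁴ V.
W_field = −qΔV = −(6.98×10⁻⁶ C)(-4.61×10⁴ V) = 0.322 J.

0.322 J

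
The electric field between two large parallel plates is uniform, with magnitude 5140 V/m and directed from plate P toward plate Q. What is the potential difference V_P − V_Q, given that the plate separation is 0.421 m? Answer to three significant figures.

2160 V

In a uniform field, potential decreases in the direction of E: ΔV = −E·d for a displacement d parallel to E.
Going from Q to P is a displacement of 0.421 m opposite to the field, so V_P − V_Q = +Ed = 2160 V.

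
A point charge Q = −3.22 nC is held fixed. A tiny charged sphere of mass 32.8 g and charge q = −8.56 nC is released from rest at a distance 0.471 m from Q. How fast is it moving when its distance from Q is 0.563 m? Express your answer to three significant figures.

Only the electrostatic force acts, so mechanical energy is conserved: ½mv² = U₁ − U₂ = kQq(1/r₁ − 1/r₂).
U₁ − U₂ = (8.99×10⁹ N·m²/C²)(-3.22×10⁻⁹ C)(-8.56×10⁻⁹ C)(1/0.471 − 1/0.563) = 8.60×10⁻⁸ J.
v = √(2·8.60×10⁻⁸/0.0328) = 2.29×10⁻³ m/s.

2.29×10⁻³ m/s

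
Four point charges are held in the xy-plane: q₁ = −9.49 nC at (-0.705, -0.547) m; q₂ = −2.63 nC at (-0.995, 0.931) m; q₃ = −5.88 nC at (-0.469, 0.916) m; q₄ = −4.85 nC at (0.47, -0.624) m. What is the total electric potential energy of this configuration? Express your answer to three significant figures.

1.30×10⁻⁶ J

The assembly work is the sum of pairwise potential energies, U = Σ_{i<j} kqᵢqⱼ/rᵢⱼ.
Pair separations: r₁₂ = 1.51 m, r₁₃ = 1.48 m, r₁₄ = 1.18 m, r₂₃ = 0.526 m, r₂₄ = 2.14 m, r₃₄ = 1.80 m.
Summing all 6 pair terms gives U = 1.30×10⁻⁶ J.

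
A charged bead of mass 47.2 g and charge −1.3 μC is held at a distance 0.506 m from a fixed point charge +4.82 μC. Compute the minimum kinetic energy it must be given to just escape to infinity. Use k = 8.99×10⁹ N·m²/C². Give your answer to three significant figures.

To just escape, total mechanical energy must reach zero at infinity: ½mv²_min + U = 0, so ½mv²_min = −U = |kQq|/r.
|U| = |kQq|/r = (8.99×10⁹ N·m²/C²)(4.82×10⁻⁶)(1.30×10⁻⁶)/(0.506) = 0.111 J.

0.111 J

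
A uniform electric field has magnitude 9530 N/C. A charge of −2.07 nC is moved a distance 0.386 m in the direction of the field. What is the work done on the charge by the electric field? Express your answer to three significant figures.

-7.61×10⁻⁶ J

The potential change for a displacement 0.386 m in the direction of the field is ΔV = −Ed = -3680 V.
W_field = −qΔV = -7.61×10⁻⁶ J.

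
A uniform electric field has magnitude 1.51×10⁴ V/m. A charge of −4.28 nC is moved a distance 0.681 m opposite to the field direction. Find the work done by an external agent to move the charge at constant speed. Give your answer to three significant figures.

The potential change for a displacement 0.681 m opposite to the field direction is ΔV = +Ed = 1.03×10⁴ V.
W_ext = qΔV = -4.40×10⁻⁵ J.

-4.40×10⁻⁵ J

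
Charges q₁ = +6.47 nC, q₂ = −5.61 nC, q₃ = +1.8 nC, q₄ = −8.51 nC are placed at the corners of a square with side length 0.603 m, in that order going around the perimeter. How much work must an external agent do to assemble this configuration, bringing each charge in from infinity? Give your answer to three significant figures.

The assembly work is the sum of pairwise potential energies, U = Σ_{i<j} kqᵢqⱼ/rᵢⱼ.
The four side pairs have separation 0.603 m and the two diagonal pairs 0.853 m.
Summing all 6 pair terms gives U = -1.11×10⁻⁶ J.

-1.11×10⁻⁶ J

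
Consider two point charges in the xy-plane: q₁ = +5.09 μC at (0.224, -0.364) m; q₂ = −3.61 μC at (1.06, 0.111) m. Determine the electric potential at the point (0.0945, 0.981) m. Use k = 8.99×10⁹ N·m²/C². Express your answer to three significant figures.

Electric potential is a scalar, so the contributions from each charge add algebraically: V = Σ kqᵢ/rᵢ.
Distances from the field point to each charge: r₁ = 1.35 m, r₂ = 1.30 m.
V = k[(5.09×10⁻⁶)/(1.35) + (-3.61×10⁻⁶)/(1.30)] = 8890 V.

8890 V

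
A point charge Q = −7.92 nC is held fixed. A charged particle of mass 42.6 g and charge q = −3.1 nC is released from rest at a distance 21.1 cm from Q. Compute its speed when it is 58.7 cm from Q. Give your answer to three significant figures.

Only the electrostatic force acts, so mechanical energy is conserved: ½mv² = U₁ − U₂ = kQq(1/r₁ − 1/r₂).
U₁ − U₂ = (8.99×10⁹ N·m²/C²)(-7.92×10⁻⁹ C)(-3.10×10⁻⁹ C)(1/0.211 − 1/0.587) = 6.70×10⁻⁷ J.
v = √(2·6.70×10⁻⁷/0.0426) = 5.61×10⁻³ m/s.

5.61×10⁻³ m/s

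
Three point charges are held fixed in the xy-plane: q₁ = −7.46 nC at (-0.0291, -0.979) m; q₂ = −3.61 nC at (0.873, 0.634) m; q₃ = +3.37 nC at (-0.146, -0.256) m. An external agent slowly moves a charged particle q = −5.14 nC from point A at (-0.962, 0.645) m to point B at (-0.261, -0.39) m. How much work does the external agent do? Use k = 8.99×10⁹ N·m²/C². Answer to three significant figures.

-3.75×10⁻⁷ J

For quasistatic motion the external work equals the change in potential energy: W_ext = qΔV = q(V_B − V_A).
At A: distances to the source charges are 1.87 m, 1.84 m, 1.22 m; V_A = Σ kqᵢ/rᵢ = -28.6 V.
At B: distances to the source charges are 0.633 m, 1.53 m, 0.177 m; V_B = Σ kqᵢ/rᵢ = 44.4 V.
ΔV = V_B − V_A = 73.0 V.
W_ext = qΔV = (-5.14×10⁻⁹ C)(73.0 V) = -3.75×10⁻⁷ J.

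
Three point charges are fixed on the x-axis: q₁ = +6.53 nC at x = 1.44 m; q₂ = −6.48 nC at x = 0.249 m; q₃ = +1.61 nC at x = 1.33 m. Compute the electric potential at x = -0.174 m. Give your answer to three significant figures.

The total potential is the scalar sum of each charge's contribution, V = Σ kqᵢ/rᵢ.
Distances from the field point to each charge: r₁ = 1.61 m, r₂ = 0.423 m, r₃ = 1.50 m.
V = k[(6.53×10⁻⁹)/(1.61) + (-6.48×10⁻⁹)/(0.423) + (1.61×10⁻⁹)/(1.50)] = -91.7 V.

-91.7 V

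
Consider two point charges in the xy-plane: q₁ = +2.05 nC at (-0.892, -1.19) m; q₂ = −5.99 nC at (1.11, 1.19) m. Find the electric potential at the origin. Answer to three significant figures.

The total potential is the scalar sum of each charge's contribution, V = Σ kqᵢ/rᵢ.
Distances from the field point to each charge: r₁ = 1.49 m, r₂ = 1.63 m.
V = k[(2.05×10⁻⁹)/(1.49) + (-5.99×10⁻⁹)/(1.63)] = -20.7 V.

-20.7 V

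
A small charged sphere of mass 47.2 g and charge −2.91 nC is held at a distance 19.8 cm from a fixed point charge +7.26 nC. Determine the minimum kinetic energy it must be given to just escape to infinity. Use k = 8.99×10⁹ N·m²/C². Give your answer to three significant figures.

9.59×10⁻⁷ J

To just escape, total mechanical energy must reach zero at infinity: ½mv²_min + U = 0, so ½mv²_min = −U = |kQq|/r.
|U| = |kQq|/r = (8.99×10⁹ N·m²/C²)(7.26×10⁻⁹)(2.91×10⁻⁹)/(0.198) = 9.59×10⁻⁷ J.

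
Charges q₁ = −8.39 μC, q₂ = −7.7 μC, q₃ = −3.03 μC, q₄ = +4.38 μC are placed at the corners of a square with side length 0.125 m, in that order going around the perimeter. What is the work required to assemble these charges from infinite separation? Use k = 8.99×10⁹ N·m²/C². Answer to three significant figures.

The work to assemble the configuration equals its total potential energy, U = Σ kqᵢqⱼ/rᵢⱼ over all pairs.
The four side pairs have separation 0.125 m and the two diagonal pairs 0.177 m.
Summing all 6 pair terms gives U = 2.30 J.

2.30 J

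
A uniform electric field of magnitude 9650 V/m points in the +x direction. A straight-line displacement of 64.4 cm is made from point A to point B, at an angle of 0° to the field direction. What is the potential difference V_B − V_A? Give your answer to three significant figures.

Only the component of displacement along E changes the potential: ΔV = −E·d·cosθ.
ΔV = −(9650 V/m)(0.644 m)cos0° = -6210 V.

-6210 V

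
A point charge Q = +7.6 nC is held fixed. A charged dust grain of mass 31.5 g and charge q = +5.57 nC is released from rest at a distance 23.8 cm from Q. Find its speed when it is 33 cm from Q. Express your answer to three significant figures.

Only the electrostatic force acts, so mechanical energy is conserved: ½mv² = U₁ − U₂ = kQq(1/r₁ − 1/r₂).
U₁ − U₂ = (8.99×10⁹ N·m²/C²)(7.60×10⁻⁹ C)(5.57×10⁻⁹ C)(1/0.238 − 1/0.330) = 4.46×10⁻⁷ J.
v = √(2·4.46×10⁻⁷/0.0315) = 5.32×10⁻³ m/s.

5.32×10⁻³ m/s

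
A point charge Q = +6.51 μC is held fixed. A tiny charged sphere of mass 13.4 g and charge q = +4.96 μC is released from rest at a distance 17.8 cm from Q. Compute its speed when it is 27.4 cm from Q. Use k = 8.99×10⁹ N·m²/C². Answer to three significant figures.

Only the electrostatic force acts, so mechanical energy is conserved: ½mv² = U₁ − U₂ = kQq(1/r₁ − 1/r₂).
U₁ − U₂ = (8.99×10⁹ N·m²/C²)(6.51×10⁻⁶ C)(4.96×10⁻⁶ C)(1/0.178 − 1/0.274) = 0.571 J.
v = √(2·0.571/0.0134) = 9.23 m/s.

9.23 m/s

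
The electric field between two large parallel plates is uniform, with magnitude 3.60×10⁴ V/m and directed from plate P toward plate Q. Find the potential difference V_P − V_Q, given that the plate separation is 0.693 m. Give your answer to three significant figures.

In a uniform field, potential decreases in the direction of E: ΔV = −E·d for a displacement d parallel to E.
Going from Q to P is a displacement of 0.693 m opposite to the field, so V_P − V_Q = +Ed = 2.49×10⁴ V.

2.49×10⁴ V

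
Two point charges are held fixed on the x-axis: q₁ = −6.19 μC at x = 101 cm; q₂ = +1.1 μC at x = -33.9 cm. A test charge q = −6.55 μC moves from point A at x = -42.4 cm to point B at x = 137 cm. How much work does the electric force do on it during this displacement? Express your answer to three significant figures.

The work done by the electric force is W_field = −ΔU = −q(V_B − V_A) = q(V_A − V_B).
At A: distances to the source charges are 1.43 m, 0.0850 m; V_A = Σ kqᵢ/rᵢ = 7.75×10⁴ V.
At B: distances to the source charges are 0.360 m, 1.71 m; V_B = Σ kqᵢ/rᵢ = -1.49×10⁵ V.
ΔV = V_B − V_A = -2.26×10⁵ V.
W_field = −qΔV = −(-6.55×10⁻⁶ C)(-2.26×10⁵ V) = -1.48 J.

-1.48 J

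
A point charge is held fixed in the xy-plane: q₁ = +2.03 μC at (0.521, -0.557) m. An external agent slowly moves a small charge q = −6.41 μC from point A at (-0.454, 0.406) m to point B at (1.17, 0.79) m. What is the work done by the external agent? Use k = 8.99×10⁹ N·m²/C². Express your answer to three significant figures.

7.12×10⁻³ J

For quasistatic motion the external work equals the change in potential energy: W_ext = qΔV = q(V_B − V_A).
At A: distance to the source charge is 1.37 m; V_A = kq₁/r = 1.33×10⁴ V.
At B: distance to the source charge is 1.50 m; V_B = kq₁/r = 1.22×10⁴ V.
ΔV = V_B − V_A = -1110 V.
W_ext = qΔV = (-6.41×10⁻⁶ C)(-1110 V) = 7.12×10⁻³ J.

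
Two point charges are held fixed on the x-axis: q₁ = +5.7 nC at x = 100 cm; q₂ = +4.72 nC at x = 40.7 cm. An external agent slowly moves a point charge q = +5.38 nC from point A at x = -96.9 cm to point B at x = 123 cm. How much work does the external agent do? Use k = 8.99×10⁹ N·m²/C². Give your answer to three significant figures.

1.17×10⁻⁶ J

For quasistatic motion the external work equals the change in potential energy: W_ext = qΔV = q(V_B − V_A).
At A: distances to the source charges are 1.97 m, 1.38 m; V_A = Σ kqᵢ/rᵢ = 56.9 V.
At B: distances to the source charges are 0.230 m, 0.823 m; V_B = Σ kqᵢ/rᵢ = 274 V.
ΔV = V_B − V_A = 217 V.
W_ext = qΔV = (5.38×10⁻⁹ C)(217 V) = 1.17×10⁻⁶ J.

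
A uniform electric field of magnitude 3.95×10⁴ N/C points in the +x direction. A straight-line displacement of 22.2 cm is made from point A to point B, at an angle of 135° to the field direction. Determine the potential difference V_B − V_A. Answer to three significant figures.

Only the component of displacement along E changes the potential: ΔV = −E·d·cosθ.
ΔV = −(3.95×10⁴ V/m)(0.222 m)cos135° = 6200 V.

6200 V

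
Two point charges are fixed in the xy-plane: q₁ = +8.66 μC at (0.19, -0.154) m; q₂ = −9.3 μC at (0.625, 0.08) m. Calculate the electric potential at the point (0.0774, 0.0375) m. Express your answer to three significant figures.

1.98×10⁵ V

Electric potential is a scalar, so the contributions from each charge add algebraically: V = Σ kqᵢ/rᵢ.
Distances from the field point to each charge: r₁ = 0.222 m, r₂ = 0.549 m.
V = k[(8.66×10⁻⁶)/(0.222) + (-9.30×10⁻⁶)/(0.549)] = 1.98×10⁵ V.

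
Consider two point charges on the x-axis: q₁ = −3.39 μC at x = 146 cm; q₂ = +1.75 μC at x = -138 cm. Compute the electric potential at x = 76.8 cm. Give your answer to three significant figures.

-3.67×10⁴ V

The total potential is the scalar sum of each charge's contribution, V = Σ kqᵢ/rᵢ.
Distances from the field point to each charge: r₁ = 0.692 m, r₂ = 2.15 m.
V = k[(-3.39×10⁻⁶)/(0.692) + (1.75×10⁻⁶)/(2.15)] = -3.67×10⁴ V.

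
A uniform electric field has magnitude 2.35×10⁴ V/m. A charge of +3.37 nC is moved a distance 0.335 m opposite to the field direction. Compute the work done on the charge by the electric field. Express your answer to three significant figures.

-2.65×10⁻⁵ J

The potential change for a displacement 0.335 m opposite to the field direction is ΔV = +Ed = 7870 V.
W_field = −qΔV = -2.65×10⁻⁵ J.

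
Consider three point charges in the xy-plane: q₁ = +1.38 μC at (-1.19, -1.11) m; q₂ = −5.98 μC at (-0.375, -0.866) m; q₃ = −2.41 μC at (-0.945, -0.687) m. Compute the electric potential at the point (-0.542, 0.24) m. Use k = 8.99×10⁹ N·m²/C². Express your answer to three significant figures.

The total potential is the scalar sum of each charge's contribution, V = Σ kqᵢ/rᵢ.
Distances from the field point to each charge: r₁ = 1.50 m, r₂ = 1.12 m, r₃ = 1.01 m.
V = k[(1.38×10⁻⁶)/(1.50) + (-5.98×10⁻⁶)/(1.12) + (-2.41×10⁻⁶)/(1.01)] = -6.12×10⁴ V.

-6.12×10⁴ V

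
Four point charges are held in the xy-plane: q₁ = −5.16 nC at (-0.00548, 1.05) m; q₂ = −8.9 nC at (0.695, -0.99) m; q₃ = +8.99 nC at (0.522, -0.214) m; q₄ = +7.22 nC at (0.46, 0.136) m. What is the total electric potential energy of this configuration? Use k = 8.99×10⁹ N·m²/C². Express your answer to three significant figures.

The work to assemble the configuration equals its total potential energy, U = Σ kqᵢqⱼ/rᵢⱼ over all pairs.
Pair separations: r₁₂ = 2.16 m, r₁₃ = 1.37 m, r₁₄ = 1.03 m, r₂₃ = 0.795 m, r₂₄ = 1.15 m, r₃₄ = 0.355 m.
Summing all 6 pair terms gives U = -2.05×10⁻⁷ J.

-2.05×10⁻⁷ J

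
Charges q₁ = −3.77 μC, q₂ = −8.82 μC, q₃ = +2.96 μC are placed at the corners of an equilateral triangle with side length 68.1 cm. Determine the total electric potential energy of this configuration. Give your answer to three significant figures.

The assembly work is the sum of pairwise potential energies, U = Σ_{i<j} kqᵢqⱼ/rᵢⱼ.
All three pair separations equal the side length, 0.681 m.
U = (0.439) + (-0.147) + (-0.345) = -0.0530 J.

-0.0530 J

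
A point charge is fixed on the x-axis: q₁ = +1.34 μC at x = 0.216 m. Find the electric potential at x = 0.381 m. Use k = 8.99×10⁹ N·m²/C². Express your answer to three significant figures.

7.30×10⁴ V

Electric potential is a scalar, so the contributions from each charge add algebraically: V = Σ kqᵢ/rᵢ.
V = k[(1.34×10⁻⁶)/(0.165)] = 7.30×10⁴ V.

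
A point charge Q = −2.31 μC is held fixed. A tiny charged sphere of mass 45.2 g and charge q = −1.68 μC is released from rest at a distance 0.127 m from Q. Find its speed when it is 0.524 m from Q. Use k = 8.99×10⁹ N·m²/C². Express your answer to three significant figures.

Only the electrostatic force acts, so mechanical energy is conserved: ½mv² = U₁ − U₂ = kQq(1/r₁ − 1/r₂).
U₁ − U₂ = (8.99×10⁹ N·m²/C²)(-2.31×10⁻⁶ C)(-1.68×10⁻⁶ C)(1/0.127 − 1/0.524) = 0.208 J.
v = √(2·0.208/0.0452) = 3.03 m/s.

3.03 m/s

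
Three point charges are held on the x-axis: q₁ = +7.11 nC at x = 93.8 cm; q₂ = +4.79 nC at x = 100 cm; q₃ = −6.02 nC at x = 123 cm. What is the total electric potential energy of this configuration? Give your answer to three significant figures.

2.49×10⁻⁶ J

The work to assemble the configuration equals its total potential energy, U = Σ kqᵢqⱼ/rᵢⱼ over all pairs.
Pair separations: r₁₂ = 0.0620 m, r₁₃ = 0.292 m, r₂₃ = 0.230 m.
U = (4.94×10⁻⁶) + (-1.32×10⁻⁶) + (-1.13×10⁻⁶) = 2.49×10⁻⁶ J.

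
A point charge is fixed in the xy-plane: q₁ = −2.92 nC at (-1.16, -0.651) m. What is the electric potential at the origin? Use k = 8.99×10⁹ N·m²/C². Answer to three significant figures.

-19.7 V

The total potential is the scalar sum of each charge's contribution, V = Σ kqᵢ/rᵢ.
Distances from the field point to each charge: r₁ = 1.33 m.
V = k[(-2.92×10⁻⁹)/(1.33)] = -19.7 V.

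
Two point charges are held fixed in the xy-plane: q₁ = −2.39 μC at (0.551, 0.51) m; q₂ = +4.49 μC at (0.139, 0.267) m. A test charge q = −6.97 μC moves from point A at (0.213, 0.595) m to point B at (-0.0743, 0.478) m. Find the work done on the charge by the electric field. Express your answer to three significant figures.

The work done by the electric force is W_field = −ΔU = −q(V_B − V_A) = q(V_A − V_B).
At A: distances to the source charges are 0.349 m, 0.336 m; V_A = Σ kqᵢ/rᵢ = 5.84×10⁴ V.
At B: distances to the source charges are 0.626 m, 0.300 m; V_B = Σ kqᵢ/rᵢ = 1.00×10⁵ V.
ΔV = V_B − V_A = 4.18×10⁴ V.
W_field = −qΔV = −(-6.97×10⁻⁶ C)(4.18×10⁴ V) = 0.292 J.

0.292 J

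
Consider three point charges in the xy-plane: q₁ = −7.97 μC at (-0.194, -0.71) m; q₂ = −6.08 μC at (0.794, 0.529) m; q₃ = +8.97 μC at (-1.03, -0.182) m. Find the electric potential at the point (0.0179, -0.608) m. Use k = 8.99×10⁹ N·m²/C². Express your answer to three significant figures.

Electric potential is a scalar, so the contributions from each charge add algebraically: V = Σ kqᵢ/rᵢ.
Distances from the field point to each charge: r₁ = 0.235 m, r₂ = 1.38 m, r₃ = 1.13 m.
V = k[(-7.97×10⁻⁶)/(0.235) + (-6.08×10⁻⁶)/(1.38) + (8.97×10⁻⁶)/(1.13)] = -2.73×10⁵ V.

-2.73×10⁵ V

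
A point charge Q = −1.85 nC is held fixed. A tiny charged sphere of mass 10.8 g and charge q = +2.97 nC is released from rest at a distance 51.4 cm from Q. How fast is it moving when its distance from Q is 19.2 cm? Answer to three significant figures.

Only the electrostatic force acts, so mechanical energy is conserved: ½mv² = U₁ − U₂ = kQq(1/r₁ − 1/r₂).
U₁ − U₂ = (8.99×10⁹ N·m²/C²)(-1.85×10⁻⁹ C)(2.97×10⁻⁹ C)(1/0.514 − 1/0.192) = 1.61×10⁻⁷ J.
v = √(2·1.61×10⁻⁷/0.0108) = 5.46×10⁻³ m/s.

5.46×10⁻³ m/s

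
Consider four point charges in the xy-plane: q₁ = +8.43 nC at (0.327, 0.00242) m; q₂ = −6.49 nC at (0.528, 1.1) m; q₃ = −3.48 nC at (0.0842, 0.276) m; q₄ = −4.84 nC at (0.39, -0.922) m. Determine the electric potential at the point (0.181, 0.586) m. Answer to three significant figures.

The total potential is the scalar sum of each charge's contribution, V = Σ kqᵢ/rᵢ.
Distances from the field point to each charge: r₁ = 0.602 m, r₂ = 0.620 m, r₃ = 0.325 m, r₄ = 1.52 m.
V = k[(8.43×10⁻⁹)/(0.602) + (-6.49×10⁻⁹)/(0.620) + (-3.48×10⁻⁹)/(0.325) + (-4.84×10⁻⁹)/(1.52)] = -93.0 V.

-93.0 V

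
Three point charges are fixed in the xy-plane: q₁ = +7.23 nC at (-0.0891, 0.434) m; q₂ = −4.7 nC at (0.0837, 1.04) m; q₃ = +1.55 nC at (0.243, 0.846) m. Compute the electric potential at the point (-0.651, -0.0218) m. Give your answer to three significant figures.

68.3 V

Electric potential is a scalar, so the contributions from each charge add algebraically: V = Σ kqᵢ/rᵢ.
Distances from the field point to each charge: r₁ = 0.724 m, r₂ = 1.29 m, r₃ = 1.25 m.
V = k[(7.23×10⁻⁹)/(0.724) + (-4.70×10⁻⁹)/(1.29) + (1.55×10⁻⁹)/(1.25)] = 68.3 V.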